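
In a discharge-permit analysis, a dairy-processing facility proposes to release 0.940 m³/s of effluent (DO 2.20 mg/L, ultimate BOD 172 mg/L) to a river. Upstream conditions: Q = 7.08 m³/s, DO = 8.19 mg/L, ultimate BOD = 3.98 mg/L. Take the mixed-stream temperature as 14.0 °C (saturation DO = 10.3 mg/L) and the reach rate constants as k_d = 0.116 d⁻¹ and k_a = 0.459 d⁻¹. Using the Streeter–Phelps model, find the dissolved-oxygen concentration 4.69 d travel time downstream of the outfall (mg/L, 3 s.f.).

DO ≈ 6.26 mg/L

Mixed DO = (7.08×8.19 + 0.940×2.20)/(7.08+0.940) = 60.05/8.020 = 7.488 mg/L.
Mixed L₀ = (7.08×3.98 + 0.940×172)/(8.020) = 189.9/8.020 = 23.67 mg/L.
Initial deficit D₀ = C_s − DO₀ = 10.3 − 7.488 = 2.812 mg/L.
D(4.69) = [0.116×23.67/(0.459−0.116)](e^(−0.116×4.69) − e^(−0.459×4.69)) + 2.812 e^(−0.459×4.69)
= 8.006 × (0.5804 − 0.1162) + 2.812 × 0.1162 = 4.043 mg/L.
DO = 10.3 − 4.043 = 6.257 mg/L.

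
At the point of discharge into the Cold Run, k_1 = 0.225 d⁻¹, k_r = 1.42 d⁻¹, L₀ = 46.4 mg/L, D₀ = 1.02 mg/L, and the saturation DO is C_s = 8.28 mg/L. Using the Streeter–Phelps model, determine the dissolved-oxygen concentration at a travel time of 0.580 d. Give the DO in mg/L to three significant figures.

DO ≈ 4.00 mg/L

k_1 L₀/(k_r−k_1) = 0.225×46.4/(1.42−0.225) = 10.44/1.195 = 8.736 mg/L.
e^(−k_1 t) = e^(−0.225×0.5800) = 0.8777; e^(−k_r t) = e^(−1.42×0.5800) = 0.4388.
D = 8.736 × (0.8777 − 0.4388) + 1.02 × 0.4388 = 3.834 + 0.4476 = 4.281 mg/L.
DO = C_s − D = 8.28 − 4.281 = 3.999 mg/L.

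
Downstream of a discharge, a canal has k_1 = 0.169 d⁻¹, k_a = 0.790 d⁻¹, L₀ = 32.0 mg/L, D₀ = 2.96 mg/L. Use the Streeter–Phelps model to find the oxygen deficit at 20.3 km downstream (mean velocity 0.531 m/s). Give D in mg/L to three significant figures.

D ≈ 4.03 mg/L

Travel time t = x/v = 20.3 km / (0.531 m/s) = 20300 m / 0.531 m/s = 38230 s = 0.4425 d.
k_1 L₀/(k_a−k_1) = 0.169×32.0/(0.790−0.169) = 5.408/0.6210 = 8.709 mg/L.
e^(−k_1 t) = e^(−0.169×0.4425) = 0.9279; e^(−k_a t) = e^(−0.790×0.4425) = 0.7050.
D = 8.709 × (0.9279 − 0.7050) + 2.96 × 0.7050 = 1.942 + 2.087 = 4.028 mg/L.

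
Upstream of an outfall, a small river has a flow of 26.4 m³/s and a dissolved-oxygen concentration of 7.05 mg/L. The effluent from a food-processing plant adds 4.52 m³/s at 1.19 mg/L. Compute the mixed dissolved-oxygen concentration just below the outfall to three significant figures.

6.19 mg/L

Flow-weighted mixing: C = (Q_r C_r + Q_w C_w)/(Q_r + Q_w)
= (26.4×7.05 + 4.52×1.19)/(26.4 + 4.52) = 191.5/30.92 = 6.193 mg/L.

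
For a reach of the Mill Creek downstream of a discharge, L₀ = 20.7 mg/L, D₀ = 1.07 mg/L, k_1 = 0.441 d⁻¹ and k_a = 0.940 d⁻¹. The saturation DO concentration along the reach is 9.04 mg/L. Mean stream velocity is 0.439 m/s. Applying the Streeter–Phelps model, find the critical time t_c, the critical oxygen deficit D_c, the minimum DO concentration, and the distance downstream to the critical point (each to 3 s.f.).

With k_a/k_1 = 2.132 and 1 − D₀(k_a−k_1)/(k_1 L₀) = 0.9415,
t_c = ln(2.132 × 0.9415) / (0.940 − 0.441) = ln(2.007) / 0.4990 = 0.6966/0.4990 = 1.396 d.
L(t_c) = L₀ e^(−k_1 t_c) = 20.7 × 0.5403 = 11.18 mg/L, and at the critical point k_a D_c = k_1 L, so D_c = (0.441/0.940) × 11.18 = 5.247 mg/L.
Minimum DO = C_s − D_c = 9.04 − 5.247 = 3.793 mg/L.
x_c = v t_c = 0.439 m/s × 1.396 d × 86400 s/d = 52950 m ≈ 52.9 km.

t_c ≈ 1.40 d; D_c ≈ 5.25 mg/L; min DO ≈ 3.79 mg/L; x_c ≈ 52.9 km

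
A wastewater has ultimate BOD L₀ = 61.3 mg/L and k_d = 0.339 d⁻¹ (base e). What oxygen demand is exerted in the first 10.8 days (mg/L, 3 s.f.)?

y_t = L₀(1 − e^(−k_d t)) = 61.3 × (1 − e^(−0.339×10.8))
= 61.3 × (1 − 0.02570) = 61.3 × 0.9743 = 59.72 mg/L.

y ≈ 59.7 mg/L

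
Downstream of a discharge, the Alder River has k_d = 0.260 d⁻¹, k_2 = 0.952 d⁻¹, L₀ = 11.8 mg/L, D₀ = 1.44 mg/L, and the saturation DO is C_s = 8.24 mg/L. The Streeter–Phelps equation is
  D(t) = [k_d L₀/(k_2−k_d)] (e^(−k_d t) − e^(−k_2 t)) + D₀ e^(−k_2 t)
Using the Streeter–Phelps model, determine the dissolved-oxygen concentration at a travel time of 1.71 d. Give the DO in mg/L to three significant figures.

k_d L₀/(k_2−k_d) = 0.260×11.8/(0.952−0.260) = 3.068/0.6920 = 4.434 mg/L.
e^(−k_d t) = e^(−0.260×1.710) = 0.6411; e^(−k_2 t) = e^(−0.952×1.710) = 0.1963.
D = 4.434 × (0.6411 − 0.1963) + 1.44 × 0.1963 = 1.972 + 0.2827 = 2.255 mg/L.
DO = C_s − D = 8.24 − 2.255 = 5.985 mg/L.

DO ≈ 5.99 mg/L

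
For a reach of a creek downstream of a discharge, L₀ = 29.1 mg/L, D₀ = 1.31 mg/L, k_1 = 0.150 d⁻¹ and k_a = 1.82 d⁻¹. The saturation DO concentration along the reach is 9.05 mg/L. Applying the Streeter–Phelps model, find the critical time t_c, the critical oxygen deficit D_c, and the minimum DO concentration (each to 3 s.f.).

t_c ≈ 1.08 d; D_c ≈ 2.04 mg/L; min DO ≈ 7.01 mg/L

At the critical point dD/dt = 0, so k_1 L₀ e^(−k_1 t) = k_a D. Substituting D(t) from the Streeter–Phelps equation and solving for t gives
t_c = ln[(k_a/k_1)(1 − D₀(k_a−k_1)/(k_1 L₀))] / (k_a−k_1).
Here k_a−k_1 = 1.670 d⁻¹ and 1 − D₀(k_a−k_1)/(k_1 L₀) = 1 − 1.31×1.670/(0.150×29.1) = 0.4988, so
t_c = ln(12.13 × 0.4988) / 1.670 = 1.800 / 1.670 = 1.078 d.
L(t_c) = L₀ e^(−k_1 t_c) = 29.1 × 0.8507 = 24.75 mg/L, and at the critical point k_a D_c = k_1 L, so D_c = (0.150/1.82) × 24.75 = 2.040 mg/L.
Minimum DO = C_s − D_c = 9.05 − 2.040 = 7.010 mg/L.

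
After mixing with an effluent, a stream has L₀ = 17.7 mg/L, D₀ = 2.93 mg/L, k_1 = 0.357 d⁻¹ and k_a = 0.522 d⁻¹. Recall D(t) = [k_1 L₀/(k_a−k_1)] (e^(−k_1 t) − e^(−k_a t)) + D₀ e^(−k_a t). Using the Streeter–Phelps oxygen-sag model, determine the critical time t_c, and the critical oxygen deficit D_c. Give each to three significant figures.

At the critical point dD/dt = 0, so k_1 L₀ e^(−k_1 t) = k_a D. Substituting D(t) from the Streeter–Phelps equation and solving for t gives
t_c = ln[(k_a/k_1)(1 − D₀(k_a−k_1)/(k_1 L₀))] / (k_a−k_1).
Here k_a−k_1 = 0.1650 d⁻¹ and 1 − D₀(k_a−k_1)/(k_1 L₀) = 1 − 2.93×0.1650/(0.357×17.7) = 0.9235, so
t_c = ln(1.462 × 0.9235) / 0.1650 = 0.3003 / 0.1650 = 1.820 d.
L(t_c) = L₀ e^(−k_1 t_c) = 17.7 × 0.5221 = 9.242 mg/L, and at the critical point k_a D_c = k_1 L, so D_c = (0.357/0.522) × 9.242 = 6.321 mg/L.

t_c ≈ 1.82 d; D_c ≈ 6.32 mg/L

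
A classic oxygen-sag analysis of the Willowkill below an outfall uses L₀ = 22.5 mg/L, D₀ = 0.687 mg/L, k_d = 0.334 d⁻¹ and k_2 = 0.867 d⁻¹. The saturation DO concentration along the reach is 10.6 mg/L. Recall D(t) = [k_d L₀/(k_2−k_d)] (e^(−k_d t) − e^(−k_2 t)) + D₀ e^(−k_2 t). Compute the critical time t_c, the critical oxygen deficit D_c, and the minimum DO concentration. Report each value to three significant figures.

t_c ≈ 1.70 d; D_c ≈ 4.92 mg/L; min DO ≈ 5.68 mg/L

At the critical point dD/dt = 0, so k_d L₀ e^(−k_d t) = k_2 D. Substituting D(t) from the Streeter–Phelps equation and solving for t gives
t_c = ln[(k_2/k_d)(1 − D₀(k_2−k_d)/(k_d L₀))] / (k_2−k_d).
Here k_2−k_d = 0.5330 d⁻¹ and 1 − D₀(k_2−k_d)/(k_d L₀) = 1 − 0.687×0.5330/(0.334×22.5) = 0.9513, so
t_c = ln(2.596 × 0.9513) / 0.5330 = 0.9039 / 0.5330 = 1.696 d.
D_c = (k_d/k_2) L₀ e^(−k_d t_c) = (0.334/0.867) × 22.5 × e^(−0.334×1.696) = 0.3852 × 22.5 × 0.5675 = 4.919 mg/L.
Minimum DO = C_s − D_c = 10.6 − 4.919 = 5.681 mg/L.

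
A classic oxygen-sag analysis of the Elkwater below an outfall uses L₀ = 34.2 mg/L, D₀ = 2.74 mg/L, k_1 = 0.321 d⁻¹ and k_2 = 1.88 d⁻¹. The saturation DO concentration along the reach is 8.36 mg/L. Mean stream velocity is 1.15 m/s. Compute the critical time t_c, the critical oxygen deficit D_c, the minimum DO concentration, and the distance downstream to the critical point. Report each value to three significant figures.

t_c ≈ 0.818 d; D_c ≈ 4.49 mg/L; min DO ≈ 3.87 mg/L; x_c ≈ 81.2 km

t_c = [1/(k_2−k_1)] ln[(k_2/k_1)(1 − D₀(k_2−k_1)/(k_1 L₀))]
= [1/(1.88−0.321)] ln[(1.88/0.321)(1 − 2.74×1.559/(0.321×34.2))]
= (1/1.559) ln[5.857 × 0.6109] = 0.6414 × ln(3.578) = 0.6414 × 1.275 = 0.8177 d.
L(t_c) = L₀ e^(−k_1 t_c) = 34.2 × 0.7691 = 26.30 mg/L, and at the critical point k_2 D_c = k_1 L, so D_c = (0.321/1.88) × 26.30 = 4.491 mg/L.
Minimum DO = C_s − D_c = 8.36 − 4.491 = 3.869 mg/L.
x_c = v t_c = 1.15 m/s × 0.8177 d × 86400 s/d = 81240 m ≈ 81.2 km.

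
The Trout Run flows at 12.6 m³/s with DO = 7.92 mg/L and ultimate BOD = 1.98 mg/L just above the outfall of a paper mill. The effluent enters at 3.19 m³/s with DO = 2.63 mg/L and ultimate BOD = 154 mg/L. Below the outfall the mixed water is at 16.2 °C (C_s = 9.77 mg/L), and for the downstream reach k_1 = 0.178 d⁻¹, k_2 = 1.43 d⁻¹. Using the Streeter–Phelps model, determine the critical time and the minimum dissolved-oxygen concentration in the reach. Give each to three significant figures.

Mixed DO = (12.6×7.92 + 3.19×2.63)/(12.6+3.19) = 108.2/15.79 = 6.851 mg/L.
Mixed L₀ = (12.6×1.98 + 3.19×154)/(15.79) = 516.2/15.79 = 32.69 mg/L.
Initial deficit D₀ = C_s − DO₀ = 9.77 − 6.851 = 2.919 mg/L.
t_c = (1/1.252) ln[(1.43/0.178)(1 − 2.919×1.252/(0.178×32.69))] = 0.7987 × ln(2.989) = 0.8745 d.
D_c = (0.178/1.43) × 32.69 × e^(−0.178×0.8745) = 0.1245 × 32.69 × 0.8558 = 3.483 mg/L.
Minimum DO = 9.77 − 3.483 = 6.287 mg/L.

t_c ≈ 0.875 d; minimum DO ≈ 6.29 mg/L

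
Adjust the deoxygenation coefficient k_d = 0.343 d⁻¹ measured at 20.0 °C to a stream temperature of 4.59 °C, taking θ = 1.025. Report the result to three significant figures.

k_d(T₂) = k_d(T₁) · θ^(T₂−T₁) = 0.343 × 1.025^(4.59−20.0)
= 0.343 × 1.025^-15.4 = 0.343 × 0.6835 = 0.2344 d⁻¹.

k_d ≈ 0.234 d⁻¹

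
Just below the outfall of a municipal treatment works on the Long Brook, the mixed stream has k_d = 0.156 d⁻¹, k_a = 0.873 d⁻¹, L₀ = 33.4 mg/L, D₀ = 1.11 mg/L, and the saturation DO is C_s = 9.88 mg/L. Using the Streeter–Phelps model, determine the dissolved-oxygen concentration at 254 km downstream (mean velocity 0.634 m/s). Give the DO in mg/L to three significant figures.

DO ≈ 6.46 mg/L

Travel time t = x/v = 254 km / (0.634 m/s) = 254000 m / 0.634 m/s = 400600 s = 4.637 d.
k_d L₀/(k_a−k_d) = 0.156×33.4/(0.873−0.156) = 5.210/0.7170 = 7.267 mg/L.
e^(−k_d t) = e^(−0.156×4.637) = 0.4851; e^(−k_a t) = e^(−0.873×4.637) = 0.01746.
D = 7.267 × (0.4851 − 0.01746) + 1.11 × 0.01746 = 3.398 + 0.01938 = 3.418 mg/L.
DO = C_s − D = 9.88 − 3.418 = 6.462 mg/L.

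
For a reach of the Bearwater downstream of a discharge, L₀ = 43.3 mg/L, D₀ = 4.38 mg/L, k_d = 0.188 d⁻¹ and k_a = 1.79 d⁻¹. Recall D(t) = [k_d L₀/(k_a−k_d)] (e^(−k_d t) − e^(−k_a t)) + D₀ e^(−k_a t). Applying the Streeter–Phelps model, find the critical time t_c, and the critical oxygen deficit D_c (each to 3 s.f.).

At the critical point dD/dt = 0, so k_d L₀ e^(−k_d t) = k_a D. Substituting D(t) from the Streeter–Phelps equation and solving for t gives
t_c = ln[(k_a/k_d)(1 − D₀(k_a−k_d)/(k_d L₀))] / (k_a−k_d).
Here k_a−k_d = 1.602 d⁻¹ and 1 − D₀(k_a−k_d)/(k_d L₀) = 1 − 4.38×1.602/(0.188×43.3) = 0.1380, so
t_c = ln(9.521 × 0.1380) / 1.602 = 0.2733 / 1.602 = 0.1706 d.
L(t_c) = L₀ e^(−k_d t_c) = 43.3 × 0.9684 = 41.93 mg/L, and at the critical point k_a D_c = k_d L, so D_c = (0.188/1.79) × 41.93 = 4.404 mg/L.

t_c ≈ 0.171 d; D_c ≈ 4.40 mg/L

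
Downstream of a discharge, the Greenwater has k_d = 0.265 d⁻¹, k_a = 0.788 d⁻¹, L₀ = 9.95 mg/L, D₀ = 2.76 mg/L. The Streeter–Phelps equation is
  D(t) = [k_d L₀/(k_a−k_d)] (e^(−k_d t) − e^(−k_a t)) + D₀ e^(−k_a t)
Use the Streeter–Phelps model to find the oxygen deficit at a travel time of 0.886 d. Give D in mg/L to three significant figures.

k_d L₀/(k_a−k_d) = 0.265×9.95/(0.788−0.265) = 2.637/0.5230 = 5.042 mg/L.
e^(−k_d t) = e^(−0.265×0.8860) = 0.7907; e^(−k_a t) = e^(−0.788×0.8860) = 0.4975.
D = 5.042 × (0.7907 − 0.4975) + 2.76 × 0.4975 = 1.478 + 1.373 = 2.851 mg/L.

D ≈ 2.85 mg/L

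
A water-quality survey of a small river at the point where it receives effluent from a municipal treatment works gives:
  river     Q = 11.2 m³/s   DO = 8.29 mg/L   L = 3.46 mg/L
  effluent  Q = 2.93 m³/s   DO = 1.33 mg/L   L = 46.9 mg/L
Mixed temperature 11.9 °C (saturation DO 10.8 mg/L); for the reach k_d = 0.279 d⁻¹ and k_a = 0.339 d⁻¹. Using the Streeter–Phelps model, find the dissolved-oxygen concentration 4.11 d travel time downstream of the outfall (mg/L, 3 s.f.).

Mixed DO = (11.2×8.29 + 2.93×1.33)/(11.2+2.93) = 96.74/14.13 = 6.847 mg/L.
Mixed L₀ = (11.2×3.46 + 2.93×46.9)/(14.13) = 176.2/14.13 = 12.47 mg/L.
Initial deficit D₀ = C_s − DO₀ = 10.8 − 6.847 = 3.953 mg/L.
D(4.11) = [0.279×12.47/(0.339−0.279)](e^(−0.279×4.11) − e^(−0.339×4.11)) + 3.953 e^(−0.339×4.11)
= 57.97 × (0.3177 − 0.2483) + 3.953 × 0.2483 = 5.007 mg/L.
DO = 10.8 − 5.007 = 5.793 mg/L.

DO ≈ 5.79 mg/L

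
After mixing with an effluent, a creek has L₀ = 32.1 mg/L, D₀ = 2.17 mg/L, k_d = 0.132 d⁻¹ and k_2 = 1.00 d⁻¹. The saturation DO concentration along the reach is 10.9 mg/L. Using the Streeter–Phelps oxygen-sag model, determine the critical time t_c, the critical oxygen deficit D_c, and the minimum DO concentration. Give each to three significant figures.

With k_2/k_d = 7.576 and 1 − D₀(k_2−k_d)/(k_d L₀) = 0.5555,
t_c = ln(7.576 × 0.5555) / (1.00 − 0.132) = ln(4.208) / 0.8680 = 1.437/0.8680 = 1.656 d.
D_c = (k_d/k_2) L₀ e^(−k_d t_c) = (0.132/1.00) × 32.1 × e^(−0.132×1.656) = 0.1320 × 32.1 × 0.8037 = 3.405 mg/L.
Minimum DO = C_s − D_c = 10.9 − 3.405 = 7.495 mg/L.

t_c ≈ 1.66 d; D_c ≈ 3.41 mg/L; min DO ≈ 7.49 mg/L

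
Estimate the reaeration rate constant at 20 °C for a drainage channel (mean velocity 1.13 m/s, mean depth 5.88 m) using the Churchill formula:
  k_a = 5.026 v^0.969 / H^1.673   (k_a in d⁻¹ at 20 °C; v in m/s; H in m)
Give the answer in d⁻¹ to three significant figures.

k_a = 5.026 × 1.13^0.969 / 5.88^1.673 = 5.026 × 1.126 / 19.37 = 0.2921 d⁻¹.

k_a ≈ 0.292 d⁻¹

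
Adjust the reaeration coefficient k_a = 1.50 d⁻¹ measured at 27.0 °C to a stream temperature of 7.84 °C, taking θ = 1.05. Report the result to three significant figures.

k_a ≈ 0.589 d⁻¹

k_a(T₂) = k_a(T₁) · θ^(T₂−T₁) = 1.50 × 1.05^(7.84−27.0)
= 1.50 × 1.05^-19.2 = 1.50 × 0.3927 = 0.5890 d⁻¹.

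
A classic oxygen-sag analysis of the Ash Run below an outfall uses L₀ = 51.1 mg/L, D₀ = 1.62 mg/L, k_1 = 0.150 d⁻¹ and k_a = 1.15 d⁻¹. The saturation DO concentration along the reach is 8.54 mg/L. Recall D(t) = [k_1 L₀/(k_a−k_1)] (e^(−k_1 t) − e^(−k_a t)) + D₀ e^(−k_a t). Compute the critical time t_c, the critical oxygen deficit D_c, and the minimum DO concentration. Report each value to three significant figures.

With k_a/k_1 = 7.667 and 1 − D₀(k_a−k_1)/(k_1 L₀) = 0.7886,
t_c = ln(7.667 × 0.7886) / (1.15 − 0.150) = ln(6.046) / 1.000 = 1.799/1.000 = 1.799 d.
D_c = (k_1/k_a) L₀ e^(−k_1 t_c) = (0.150/1.15) × 51.1 × e^(−0.150×1.799) = 0.1304 × 51.1 × 0.7634 = 5.089 mg/L.
Minimum DO = C_s − D_c = 8.54 − 5.089 = 3.451 mg/L.

t_c ≈ 1.80 d; D_c ≈ 5.09 mg/L; min DO ≈ 3.45 mg/L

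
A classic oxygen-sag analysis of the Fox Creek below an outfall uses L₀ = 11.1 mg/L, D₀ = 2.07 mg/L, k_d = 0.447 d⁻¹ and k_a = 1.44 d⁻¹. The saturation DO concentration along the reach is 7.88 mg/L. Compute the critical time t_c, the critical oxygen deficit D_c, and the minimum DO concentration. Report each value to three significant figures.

t_c ≈ 0.639 d; D_c ≈ 2.59 mg/L; min DO ≈ 5.29 mg/L

t_c = [1/(k_a−k_d)] ln[(k_a/k_d)(1 − D₀(k_a−k_d)/(k_d L₀))]
= [1/(1.44−0.447)] ln[(1.44/0.447)(1 − 2.07×0.9930/(0.447×11.1))]
= (1/0.9930) ln[3.221 × 0.5857] = 1.007 × ln(1.887) = 1.007 × 0.6349 = 0.6394 d.
D_c = (k_d/k_a) L₀ e^(−k_d t_c) = (0.447/1.44) × 11.1 × e^(−0.447×0.6394) = 0.3104 × 11.1 × 0.7514 = 2.589 mg/L.
Minimum DO = C_s − D_c = 7.88 − 2.589 = 5.291 mg/L.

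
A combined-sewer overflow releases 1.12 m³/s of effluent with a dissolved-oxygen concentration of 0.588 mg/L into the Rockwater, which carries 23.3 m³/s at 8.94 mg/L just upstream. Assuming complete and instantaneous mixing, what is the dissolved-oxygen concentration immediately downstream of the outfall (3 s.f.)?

Flow-weighted mixing: C = (Q_r C_r + Q_w C_w)/(Q_r + Q_w)
= (23.3×8.94 + 1.12×0.588)/(23.3 + 1.12) = 209.0/24.42 = 8.557 mg/L.

8.56 mg/L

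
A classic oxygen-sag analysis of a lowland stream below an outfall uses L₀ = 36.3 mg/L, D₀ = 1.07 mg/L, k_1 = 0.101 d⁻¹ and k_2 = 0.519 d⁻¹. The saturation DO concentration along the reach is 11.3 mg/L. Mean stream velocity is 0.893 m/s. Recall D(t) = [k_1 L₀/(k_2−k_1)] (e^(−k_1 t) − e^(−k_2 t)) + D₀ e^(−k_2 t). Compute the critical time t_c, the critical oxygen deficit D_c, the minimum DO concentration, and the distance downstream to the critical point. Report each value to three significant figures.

t_c ≈ 3.60 d; D_c ≈ 4.91 mg/L; min DO ≈ 6.39 mg/L; x_c ≈ 278 km

At the critical point dD/dt = 0, so k_1 L₀ e^(−k_1 t) = k_2 D. Substituting D(t) from the Streeter–Phelps equation and solving for t gives
t_c = ln[(k_2/k_1)(1 − D₀(k_2−k_1)/(k_1 L₀))] / (k_2−k_1).
Here k_2−k_1 = 0.4180 d⁻¹ and 1 − D₀(k_2−k_1)/(k_1 L₀) = 1 − 1.07×0.4180/(0.101×36.3) = 0.8780, so
t_c = ln(5.139 × 0.8780) / 0.4180 = 1.507 / 0.4180 = 3.605 d.
D_c = (k_1/k_2) L₀ e^(−k_1 t_c) = (0.101/0.519) × 36.3 × e^(−0.101×3.605) = 0.1946 × 36.3 × 0.6949 = 4.909 mg/L.
Minimum DO = C_s − D_c = 11.3 − 4.909 = 6.391 mg/L.
x_c = v t_c = 0.893 m/s × 3.605 d × 86400 s/d = 278100 m ≈ 278 km.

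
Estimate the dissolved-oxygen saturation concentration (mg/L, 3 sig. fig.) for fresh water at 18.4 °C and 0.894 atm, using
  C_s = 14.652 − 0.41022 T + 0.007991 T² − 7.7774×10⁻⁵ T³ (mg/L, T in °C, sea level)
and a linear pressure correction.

At sea level: C_s = 14.652 − 0.41022×18.4 + 0.007991×18.4² − 7.7774×10⁻⁵×18.4³ = 9.325 mg/L.
Pressure correction: C_s' = 9.325 × 0.894 = 8.336 mg/L.

C_s ≈ 8.34 mg/L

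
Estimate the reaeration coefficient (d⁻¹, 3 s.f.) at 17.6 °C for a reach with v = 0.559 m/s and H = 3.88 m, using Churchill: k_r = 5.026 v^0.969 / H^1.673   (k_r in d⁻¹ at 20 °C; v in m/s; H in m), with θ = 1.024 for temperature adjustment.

k_r ≈ 0.280 d⁻¹

k_r(20) = 5.026 × 0.559^0.969 / 3.88^1.673 = 5.026 × 0.5692 / 9.663 = 0.2960 d⁻¹.
k_r(17.6) = 0.2960 × 1.024^(17.6−20) = 0.2960 × 0.9447 = 0.2797 d⁻¹.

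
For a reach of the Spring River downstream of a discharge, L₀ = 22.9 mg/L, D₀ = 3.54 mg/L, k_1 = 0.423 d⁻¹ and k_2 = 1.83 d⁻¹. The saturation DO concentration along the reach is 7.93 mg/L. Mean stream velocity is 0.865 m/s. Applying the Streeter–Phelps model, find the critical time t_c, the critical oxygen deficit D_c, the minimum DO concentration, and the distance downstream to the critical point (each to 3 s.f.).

t_c = [1/(k_2−k_1)] ln[(k_2/k_1)(1 − D₀(k_2−k_1)/(k_1 L₀))]
= [1/(1.83−0.423)] ln[(1.83/0.423)(1 − 3.54×1.407/(0.423×22.9))]
= (1/1.407) ln[4.326 × 0.4858] = 0.7107 × ln(2.102) = 0.7107 × 0.7428 = 0.5279 d.
D_c = (k_1/k_2) L₀ e^(−k_1 t_c) = (0.423/1.83) × 22.9 × e^(−0.423×0.5279) = 0.2311 × 22.9 × 0.7999 = 4.234 mg/L.
Minimum DO = C_s − D_c = 7.93 − 4.234 = 3.696 mg/L.
x_c = v t_c = 0.865 m/s × 0.5279 d × 86400 s/d = 39450 m ≈ 39.5 km.

t_c ≈ 0.528 d; D_c ≈ 4.23 mg/L; min DO ≈ 3.70 mg/L; x_c ≈ 39.5 km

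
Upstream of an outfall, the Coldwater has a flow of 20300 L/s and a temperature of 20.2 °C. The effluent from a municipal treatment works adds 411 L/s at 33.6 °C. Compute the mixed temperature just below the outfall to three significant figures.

Flow-weighted mixing: C = (Q_r C_r + Q_w C_w)/(Q_r + Q_w)
= (20300×20.2 + 411×33.6)/(20300 + 411) = 423900/20710 = 20.47 °C.

20.5 °C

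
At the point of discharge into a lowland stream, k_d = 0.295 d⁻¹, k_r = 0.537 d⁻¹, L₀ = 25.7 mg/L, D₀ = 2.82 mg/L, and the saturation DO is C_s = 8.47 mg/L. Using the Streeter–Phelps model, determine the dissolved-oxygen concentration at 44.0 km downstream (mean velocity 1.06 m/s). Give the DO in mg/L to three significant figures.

Travel time t = x/v = 44.0 km / (1.06 m/s) = 44000 m / 1.06 m/s = 41510 s = 0.4804 d.
k_d L₀/(k_r−k_d) = 0.295×25.7/(0.537−0.295) = 7.581/0.2420 = 31.33 mg/L.
e^(−k_d t) = e^(−0.295×0.4804) = 0.8679; e^(−k_r t) = e^(−0.537×0.4804) = 0.7726.
D = 31.33 × (0.8679 − 0.7726) + 2.82 × 0.7726 = 2.984 + 2.179 = 5.163 mg/L.
DO = C_s − D = 8.47 − 5.163 = 3.307 mg/L.

DO ≈ 3.31 mg/L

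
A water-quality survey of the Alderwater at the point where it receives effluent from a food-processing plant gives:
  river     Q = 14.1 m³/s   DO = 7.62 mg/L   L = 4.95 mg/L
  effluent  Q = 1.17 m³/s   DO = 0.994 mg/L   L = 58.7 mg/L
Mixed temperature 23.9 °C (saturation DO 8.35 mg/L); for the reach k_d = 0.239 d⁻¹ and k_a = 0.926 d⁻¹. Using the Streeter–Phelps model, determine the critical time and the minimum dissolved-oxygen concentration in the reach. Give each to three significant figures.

Mixed DO = (14.1×7.62 + 1.17×0.994)/(14.1+1.17) = 108.6/15.27 = 7.112 mg/L.
Mixed L₀ = (14.1×4.95 + 1.17×58.7)/(15.27) = 138.5/15.27 = 9.068 mg/L.
Initial deficit D₀ = C_s − DO₀ = 8.35 − 7.112 = 1.238 mg/L.
t_c = (1/0.6870) ln[(0.926/0.239)(1 − 1.238×0.6870/(0.239×9.068))] = 1.456 × ln(2.354) = 1.246 d.
D_c = (0.239/0.926) × 9.068 × e^(−0.239×1.246) = 0.2581 × 9.068 × 0.7424 = 1.738 mg/L.
Minimum DO = 8.35 − 1.738 = 6.612 mg/L.

t_c ≈ 1.25 d; minimum DO ≈ 6.61 mg/L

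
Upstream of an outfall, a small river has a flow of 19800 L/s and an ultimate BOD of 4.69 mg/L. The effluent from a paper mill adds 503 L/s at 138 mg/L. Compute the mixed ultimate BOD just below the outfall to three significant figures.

Flow-weighted mixing: C = (Q_r C_r + Q_w C_w)/(Q_r + Q_w)
= (19800×4.69 + 503×138)/(19800 + 503) = 162300/20300 = 7.993 mg/L.

7.99 mg/L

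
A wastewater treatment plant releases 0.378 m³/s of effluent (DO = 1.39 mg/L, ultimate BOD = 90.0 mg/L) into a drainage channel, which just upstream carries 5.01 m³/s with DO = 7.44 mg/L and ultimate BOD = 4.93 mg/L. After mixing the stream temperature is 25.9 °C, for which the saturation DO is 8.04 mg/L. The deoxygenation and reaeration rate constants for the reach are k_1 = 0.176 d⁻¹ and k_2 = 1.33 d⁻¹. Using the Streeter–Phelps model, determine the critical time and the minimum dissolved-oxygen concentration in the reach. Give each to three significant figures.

Mixed DO = (5.01×7.44 + 0.378×1.39)/(5.01+0.378) = 37.80/5.388 = 7.016 mg/L.
Mixed L₀ = (5.01×4.93 + 0.378×90.0)/(5.388) = 58.72/5.388 = 10.90 mg/L.
Initial deficit D₀ = C_s − DO₀ = 8.04 − 7.016 = 1.024 mg/L.
t_c = (1/1.154) ln[(1.33/0.176)(1 − 1.024×1.154/(0.176×10.90))] = 0.8666 × ln(2.899) = 0.9224 d.
D_c = (0.176/1.33) × 10.90 × e^(−0.176×0.9224) = 0.1323 × 10.90 × 0.8502 = 1.226 mg/L.
Minimum DO = 8.04 − 1.226 = 6.814 mg/L.

t_c ≈ 0.922 d; minimum DO ≈ 6.81 mg/L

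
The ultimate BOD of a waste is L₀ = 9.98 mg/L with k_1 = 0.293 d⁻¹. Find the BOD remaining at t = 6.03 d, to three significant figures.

L_t = L₀ e^(−k_1 t) = 9.98 × e^(−0.293×6.03) = 9.98 × 0.1709 = 1.705 mg/L.

L ≈ 1.71 mg/L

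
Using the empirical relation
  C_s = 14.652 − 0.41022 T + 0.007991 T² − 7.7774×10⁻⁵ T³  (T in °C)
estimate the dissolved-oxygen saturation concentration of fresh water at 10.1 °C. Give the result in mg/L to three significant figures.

C_s ≈ 11.2 mg/L

C_s = 14.652 − 0.41022×10.1 + 0.007991×10.1² − 7.7774×10⁻⁵×10.1³ = 11.24 mg/L.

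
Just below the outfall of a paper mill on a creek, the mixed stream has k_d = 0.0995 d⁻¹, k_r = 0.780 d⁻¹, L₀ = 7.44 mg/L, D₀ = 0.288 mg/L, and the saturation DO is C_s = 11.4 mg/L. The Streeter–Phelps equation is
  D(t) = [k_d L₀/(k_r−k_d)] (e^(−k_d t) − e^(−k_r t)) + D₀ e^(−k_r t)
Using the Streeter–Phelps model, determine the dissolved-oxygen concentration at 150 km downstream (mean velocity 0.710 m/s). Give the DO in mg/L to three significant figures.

Travel time t = x/v = 150 km / (0.710 m/s) = 150000 m / 0.710 m/s = 211300 s = 2.445 d.
k_d L₀/(k_r−k_d) = 0.0995×7.44/(0.780−0.0995) = 0.7403/0.6805 = 1.088 mg/L.
e^(−k_d t) = e^(−0.0995×2.445) = 0.7840; e^(−k_r t) = e^(−0.780×2.445) = 0.1485.
D = 1.088 × (0.7840 − 0.1485) + 0.288 × 0.1485 = 0.6914 + 0.04276 = 0.7341 mg/L.
DO = C_s − D = 11.4 − 0.7341 = 10.67 mg/L.

DO ≈ 10.7 mg/L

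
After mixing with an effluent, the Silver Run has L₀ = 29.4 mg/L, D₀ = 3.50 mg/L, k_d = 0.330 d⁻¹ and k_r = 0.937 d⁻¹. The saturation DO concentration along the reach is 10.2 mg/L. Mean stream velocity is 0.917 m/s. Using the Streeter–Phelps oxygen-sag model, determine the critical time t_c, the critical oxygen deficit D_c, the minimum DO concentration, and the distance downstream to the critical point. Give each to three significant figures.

t_c ≈ 1.31 d; D_c ≈ 6.72 mg/L; min DO ≈ 3.48 mg/L; x_c ≈ 104 km

With k_r/k_d = 2.839 and 1 − D₀(k_r−k_d)/(k_d L₀) = 0.7810,
t_c = ln(2.839 × 0.7810) / (0.937 − 0.330) = ln(2.218) / 0.6070 = 0.7964/0.6070 = 1.312 d.
D_c = (k_d/k_r) L₀ e^(−k_d t_c) = (0.330/0.937) × 29.4 × e^(−0.330×1.312) = 0.3522 × 29.4 × 0.6486 = 6.715 mg/L.
Minimum DO = C_s − D_c = 10.2 − 6.715 = 3.485 mg/L.
x_c = v t_c = 0.917 m/s × 1.312 d × 86400 s/d = 104000 m ≈ 104 km.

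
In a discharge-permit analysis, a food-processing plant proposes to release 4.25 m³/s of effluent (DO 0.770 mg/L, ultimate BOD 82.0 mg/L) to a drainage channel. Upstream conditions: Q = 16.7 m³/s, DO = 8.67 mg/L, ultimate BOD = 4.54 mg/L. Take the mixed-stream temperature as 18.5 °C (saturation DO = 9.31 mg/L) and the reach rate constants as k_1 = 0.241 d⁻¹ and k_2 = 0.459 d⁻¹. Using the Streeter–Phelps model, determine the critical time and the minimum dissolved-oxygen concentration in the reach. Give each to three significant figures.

t_c ≈ 2.47 d; minimum DO ≈ 3.45 mg/L

Mixed DO = (16.7×8.67 + 4.25×0.770)/(16.7+4.25) = 148.1/20.95 = 7.067 mg/L.
Mixed L₀ = (16.7×4.54 + 4.25×82.0)/(20.95) = 424.3/20.95 = 20.25 mg/L.
Initial deficit D₀ = C_s − DO₀ = 9.31 − 7.067 = 2.243 mg/L.
t_c = (1/0.2180) ln[(0.459/0.241)(1 − 2.243×0.2180/(0.241×20.25))] = 4.587 × ln(1.714) = 2.471 d.
D_c = (0.241/0.459) × 20.25 × e^(−0.241×2.471) = 0.5251 × 20.25 × 0.5513 = 5.862 mg/L.
Minimum DO = 9.31 − 5.862 = 3.448 mg/L.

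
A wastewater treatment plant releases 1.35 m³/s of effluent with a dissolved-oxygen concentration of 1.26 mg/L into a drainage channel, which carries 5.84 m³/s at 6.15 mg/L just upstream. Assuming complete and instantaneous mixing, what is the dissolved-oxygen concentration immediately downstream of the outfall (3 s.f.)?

5.23 mg/L

Flow-weighted mixing: C = (Q_r C_r + Q_w C_w)/(Q_r + Q_w)
= (5.84×6.15 + 1.35×1.26)/(5.84 + 1.35) = 37.62/7.190 = 5.232 mg/L.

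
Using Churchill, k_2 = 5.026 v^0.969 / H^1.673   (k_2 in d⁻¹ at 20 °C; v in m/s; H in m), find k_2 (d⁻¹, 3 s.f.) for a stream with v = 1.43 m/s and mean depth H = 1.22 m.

k_2 ≈ 5.10 d⁻¹

k_2 = 5.026 × 1.43^0.969 / 1.22^1.673 = 5.026 × 1.414 / 1.395 = 5.096 d⁻¹.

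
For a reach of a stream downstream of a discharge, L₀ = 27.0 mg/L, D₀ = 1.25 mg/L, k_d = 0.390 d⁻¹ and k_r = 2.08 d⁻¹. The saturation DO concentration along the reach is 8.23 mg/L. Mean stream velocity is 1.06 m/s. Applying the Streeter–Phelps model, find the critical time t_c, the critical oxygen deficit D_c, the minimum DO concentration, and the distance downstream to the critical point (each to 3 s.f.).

With k_r/k_d = 5.333 and 1 − D₀(k_r−k_d)/(k_d L₀) = 0.7994,
t_c = ln(5.333 × 0.7994) / (2.08 − 0.390) = ln(4.263) / 1.690 = 1.450/1.690 = 0.8580 d.
D_c = (k_d/k_r) L₀ e^(−k_d t_c) = (0.390/2.08) × 27.0 × e^(−0.390×0.8580) = 0.1875 × 27.0 × 0.7156 = 3.623 mg/L.
Minimum DO = C_s − D_c = 8.23 − 3.623 = 4.607 mg/L.
x_c = v t_c = 1.06 m/s × 0.8580 d × 86400 s/d = 78580 m ≈ 78.6 km.

t_c ≈ 0.858 d; D_c ≈ 3.62 mg/L; min DO ≈ 4.61 mg/L; x_c ≈ 78.6 km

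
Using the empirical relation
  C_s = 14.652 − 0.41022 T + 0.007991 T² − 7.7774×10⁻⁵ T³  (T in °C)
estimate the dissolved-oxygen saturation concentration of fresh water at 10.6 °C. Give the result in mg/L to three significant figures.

C_s ≈ 11.1 mg/L

C_s = 14.652 − 0.41022×10.6 + 0.007991×10.6² − 7.7774×10⁻⁵×10.6³ = 11.11 mg/L.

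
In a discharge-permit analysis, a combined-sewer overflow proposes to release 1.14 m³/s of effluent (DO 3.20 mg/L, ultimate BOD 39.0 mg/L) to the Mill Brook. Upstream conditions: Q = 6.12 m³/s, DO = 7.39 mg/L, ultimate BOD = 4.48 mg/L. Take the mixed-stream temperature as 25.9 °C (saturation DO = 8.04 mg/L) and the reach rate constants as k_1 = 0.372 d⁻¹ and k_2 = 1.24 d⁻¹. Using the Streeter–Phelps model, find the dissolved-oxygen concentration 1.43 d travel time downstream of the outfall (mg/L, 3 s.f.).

Mixed DO = (6.12×7.39 + 1.14×3.20)/(6.12+1.14) = 48.87/7.260 = 6.732 mg/L.
Mixed L₀ = (6.12×4.48 + 1.14×39.0)/(7.260) = 71.88/7.260 = 9.900 mg/L.
Initial deficit D₀ = C_s − DO₀ = 8.04 − 6.732 = 1.308 mg/L.
D(1.43) = [0.372×9.900/(1.24−0.372)](e^(−0.372×1.43) − e^(−1.24×1.43)) + 1.308 e^(−1.24×1.43)
= 4.243 × (0.5875 − 0.1698) + 1.308 × 0.1698 = 1.994 mg/L.
DO = 8.04 − 1.994 = 6.046 mg/L.

DO ≈ 6.05 mg/L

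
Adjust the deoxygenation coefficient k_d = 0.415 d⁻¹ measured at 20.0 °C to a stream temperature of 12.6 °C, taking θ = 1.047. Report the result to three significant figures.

k_d(T₂) = k_d(T₁) · θ^(T₂−T₁) = 0.415 × 1.047^(12.6−20.0)
= 0.415 × 1.047^-7.40 = 0.415 × 0.7119 = 0.2954 d⁻¹.

k_d ≈ 0.295 d⁻¹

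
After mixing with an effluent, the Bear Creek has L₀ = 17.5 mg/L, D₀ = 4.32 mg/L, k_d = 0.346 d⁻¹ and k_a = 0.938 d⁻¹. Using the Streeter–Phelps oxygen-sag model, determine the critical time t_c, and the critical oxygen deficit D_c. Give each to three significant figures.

t_c ≈ 0.758 d; D_c ≈ 4.97 mg/L

With k_a/k_d = 2.711 and 1 − D₀(k_a−k_d)/(k_d L₀) = 0.5776,
t_c = ln(2.711 × 0.5776) / (0.938 − 0.346) = ln(1.566) / 0.5920 = 0.4485/0.5920 = 0.7576 d.
L(t_c) = L₀ e^(−k_d t_c) = 17.5 × 0.7694 = 13.46 mg/L, and at the critical point k_a D_c = k_d L, so D_c = (0.346/0.938) × 13.46 = 4.967 mg/L.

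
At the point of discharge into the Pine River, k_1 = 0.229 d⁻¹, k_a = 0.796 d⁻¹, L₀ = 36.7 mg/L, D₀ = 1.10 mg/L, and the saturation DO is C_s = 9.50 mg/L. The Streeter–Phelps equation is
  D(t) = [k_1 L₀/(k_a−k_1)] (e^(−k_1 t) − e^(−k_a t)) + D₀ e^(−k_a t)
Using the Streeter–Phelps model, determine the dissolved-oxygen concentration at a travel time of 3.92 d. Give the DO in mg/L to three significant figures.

k_1 L₀/(k_a−k_1) = 0.229×36.7/(0.796−0.229) = 8.404/0.5670 = 14.82 mg/L.
e^(−k_1 t) = e^(−0.229×3.920) = 0.4075; e^(−k_a t) = e^(−0.796×3.920) = 0.04414.
D = 14.82 × (0.4075 − 0.04414) + 1.10 × 0.04414 = 5.386 + 0.04856 = 5.435 mg/L.
DO = C_s − D = 9.50 − 5.435 = 4.065 mg/L.

DO ≈ 4.07 mg/L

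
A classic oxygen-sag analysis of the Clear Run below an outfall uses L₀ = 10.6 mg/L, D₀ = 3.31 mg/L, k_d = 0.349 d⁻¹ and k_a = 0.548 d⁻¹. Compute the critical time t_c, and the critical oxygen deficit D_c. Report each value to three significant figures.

At the critical point dD/dt = 0, so k_d L₀ e^(−k_d t) = k_a D. Substituting D(t) from the Streeter–Phelps equation and solving for t gives
t_c = ln[(k_a/k_d)(1 − D₀(k_a−k_d)/(k_d L₀))] / (k_a−k_d).
Here k_a−k_d = 0.1990 d⁻¹ and 1 − D₀(k_a−k_d)/(k_d L₀) = 1 − 3.31×0.1990/(0.349×10.6) = 0.8219, so
t_c = ln(1.570 × 0.8219) / 0.1990 = 0.2551 / 0.1990 = 1.282 d.
D_c = (k_d/k_a) L₀ e^(−k_d t_c) = (0.349/0.548) × 10.6 × e^(−0.349×1.282) = 0.6369 × 10.6 × 0.6393 = 4.316 mg/L.

t_c ≈ 1.28 d; D_c ≈ 4.32 mg/L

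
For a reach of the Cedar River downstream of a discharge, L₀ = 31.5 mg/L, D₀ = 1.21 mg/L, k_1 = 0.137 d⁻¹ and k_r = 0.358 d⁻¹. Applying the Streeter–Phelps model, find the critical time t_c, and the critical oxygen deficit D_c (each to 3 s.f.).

t_c = [1/(k_r−k_1)] ln[(k_r/k_1)(1 − D₀(k_r−k_1)/(k_1 L₀))]
= [1/(0.358−0.137)] ln[(0.358/0.137)(1 − 1.21×0.2210/(0.137×31.5))]
= (1/0.2210) ln[2.613 × 0.9380] = 4.525 × ln(2.451) = 4.525 × 0.8966 = 4.057 d.
D_c = (k_1/k_r) L₀ e^(−k_1 t_c) = (0.137/0.358) × 31.5 × e^(−0.137×4.057) = 0.3827 × 31.5 × 0.5736 = 6.915 mg/L.

t_c ≈ 4.06 d; D_c ≈ 6.91 mg/L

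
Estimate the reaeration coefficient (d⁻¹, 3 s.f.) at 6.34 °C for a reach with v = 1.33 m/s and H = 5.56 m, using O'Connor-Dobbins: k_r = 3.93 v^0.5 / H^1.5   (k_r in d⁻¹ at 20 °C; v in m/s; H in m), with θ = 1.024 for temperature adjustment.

k_r ≈ 0.250 d⁻¹

k_r(20) = 3.93 × 1.33^0.5 / 5.56^1.5 = 3.93 × 1.153 / 13.11 = 0.3457 d⁻¹.
k_r(6.34) = 0.3457 × 1.024^(6.34−20) = 0.3457 × 0.7233 = 0.2500 d⁻¹.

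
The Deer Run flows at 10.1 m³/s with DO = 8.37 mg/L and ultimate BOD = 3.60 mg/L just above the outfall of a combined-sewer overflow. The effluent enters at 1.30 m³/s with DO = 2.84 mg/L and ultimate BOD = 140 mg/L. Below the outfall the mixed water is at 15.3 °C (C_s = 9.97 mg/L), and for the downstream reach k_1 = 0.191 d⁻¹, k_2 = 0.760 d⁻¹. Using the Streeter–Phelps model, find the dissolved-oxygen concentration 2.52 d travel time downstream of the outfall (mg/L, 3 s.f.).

Mixed DO = (10.1×8.37 + 1.30×2.84)/(10.1+1.30) = 88.23/11.40 = 7.739 mg/L.
Mixed L₀ = (10.1×3.60 + 1.30×140)/(11.40) = 218.4/11.40 = 19.15 mg/L.
Initial deficit D₀ = C_s − DO₀ = 9.97 − 7.739 = 2.231 mg/L.
D(2.52) = [0.191×19.15/(0.760−0.191)](e^(−0.191×2.52) − e^(−0.760×2.52)) + 2.231 e^(−0.760×2.52)
= 6.430 × (0.6180 − 0.1473) + 2.231 × 0.1473 = 3.355 mg/L.
DO = 9.97 − 3.355 = 6.615 mg/L.

DO ≈ 6.62 mg/L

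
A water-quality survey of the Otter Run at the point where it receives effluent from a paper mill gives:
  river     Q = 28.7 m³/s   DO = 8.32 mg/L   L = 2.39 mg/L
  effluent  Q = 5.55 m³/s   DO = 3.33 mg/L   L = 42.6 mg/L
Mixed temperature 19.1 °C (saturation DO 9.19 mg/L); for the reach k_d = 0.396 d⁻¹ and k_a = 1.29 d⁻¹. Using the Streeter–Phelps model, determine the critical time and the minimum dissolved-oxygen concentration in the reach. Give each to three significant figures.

t_c ≈ 0.701 d; minimum DO ≈ 7.12 mg/L

Mixed DO = (28.7×8.32 + 5.55×3.33)/(28.7+5.55) = 257.3/34.25 = 7.511 mg/L.
Mixed L₀ = (28.7×2.39 + 5.55×42.6)/(34.25) = 305.0/34.25 = 8.906 mg/L.
Initial deficit D₀ = C_s − DO₀ = 9.19 − 7.511 = 1.679 mg/L.
t_c = (1/0.8940) ln[(1.29/0.396)(1 − 1.679×0.8940/(0.396×8.906))] = 1.119 × ln(1.871) = 0.7010 d.
D_c = (0.396/1.29) × 8.906 × e^(−0.396×0.7010) = 0.3070 × 8.906 × 0.7576 = 2.071 mg/L.
Minimum DO = 9.19 − 2.071 = 7.119 mg/L.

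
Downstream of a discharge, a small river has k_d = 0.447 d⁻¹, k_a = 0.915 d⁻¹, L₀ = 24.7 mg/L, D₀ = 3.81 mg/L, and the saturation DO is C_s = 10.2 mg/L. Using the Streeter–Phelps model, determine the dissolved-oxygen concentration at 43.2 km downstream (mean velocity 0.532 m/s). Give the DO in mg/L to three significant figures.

Travel time t = x/v = 43.2 km / (0.532 m/s) = 43200 m / 0.532 m/s = 81200 s = 0.9398 d.
k_d L₀/(k_a−k_d) = 0.447×24.7/(0.915−0.447) = 11.04/0.4680 = 23.59 mg/L.
e^(−k_d t) = e^(−0.447×0.9398) = 0.6570; e^(−k_a t) = e^(−0.915×0.9398) = 0.4232.
D = 23.59 × (0.6570 − 0.4232) + 3.81 × 0.4232 = 5.516 + 1.612 = 7.128 mg/L.
DO = C_s − D = 10.2 − 7.128 = 3.072 mg/L.

DO ≈ 3.07 mg/L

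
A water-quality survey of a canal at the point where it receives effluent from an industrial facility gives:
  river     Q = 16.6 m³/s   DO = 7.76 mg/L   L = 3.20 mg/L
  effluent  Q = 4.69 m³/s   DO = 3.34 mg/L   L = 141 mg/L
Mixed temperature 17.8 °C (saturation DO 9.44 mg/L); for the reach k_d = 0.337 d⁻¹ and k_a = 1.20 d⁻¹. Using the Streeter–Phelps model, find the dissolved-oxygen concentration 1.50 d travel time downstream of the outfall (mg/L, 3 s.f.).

Mixed DO = (16.6×7.76 + 4.69×3.34)/(16.6+4.69) = 144.5/21.29 = 6.786 mg/L.
Mixed L₀ = (16.6×3.20 + 4.69×141)/(21.29) = 714.4/21.29 = 33.56 mg/L.
Initial deficit D₀ = C_s − DO₀ = 9.44 − 6.786 = 2.654 mg/L.
D(1.50) = [0.337×33.56/(1.20−0.337)](e^(−0.337×1.50) − e^(−1.20×1.50)) + 2.654 e^(−1.20×1.50)
= 13.10 × (0.6032 − 0.1653) + 2.654 × 0.1653 = 6.177 mg/L.
DO = 9.44 − 6.177 = 3.263 mg/L.

DO ≈ 3.26 mg/L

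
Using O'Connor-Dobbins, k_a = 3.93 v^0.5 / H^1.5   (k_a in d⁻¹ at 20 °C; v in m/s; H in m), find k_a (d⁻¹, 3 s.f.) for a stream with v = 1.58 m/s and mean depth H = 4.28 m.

k_a = 3.93 × 1.58^0.5 / 4.28^1.5 = 3.93 × 1.257 / 8.855 = 0.5579 d⁻¹.

k_a ≈ 0.558 d⁻¹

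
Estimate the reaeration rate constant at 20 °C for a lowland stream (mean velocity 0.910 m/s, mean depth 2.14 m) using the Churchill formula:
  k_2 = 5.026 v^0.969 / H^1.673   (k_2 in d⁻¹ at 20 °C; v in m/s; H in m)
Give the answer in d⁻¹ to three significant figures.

k_2 = 5.026 × 0.910^0.969 / 2.14^1.673 = 5.026 × 0.9127 / 3.571 = 1.285 d⁻¹.

k_2 ≈ 1.28 d⁻¹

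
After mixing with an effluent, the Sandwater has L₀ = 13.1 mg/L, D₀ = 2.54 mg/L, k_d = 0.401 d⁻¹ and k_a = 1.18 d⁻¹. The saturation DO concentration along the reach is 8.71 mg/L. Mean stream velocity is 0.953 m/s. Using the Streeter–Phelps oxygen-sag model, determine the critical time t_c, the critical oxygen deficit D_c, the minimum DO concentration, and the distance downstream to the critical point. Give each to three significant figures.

At the critical point dD/dt = 0, so k_d L₀ e^(−k_d t) = k_a D. Substituting D(t) from the Streeter–Phelps equation and solving for t gives
t_c = ln[(k_a/k_d)(1 − D₀(k_a−k_d)/(k_d L₀))] / (k_a−k_d).
Here k_a−k_d = 0.7790 d⁻¹ and 1 − D₀(k_a−k_d)/(k_d L₀) = 1 − 2.54×0.7790/(0.401×13.1) = 0.6233, so
t_c = ln(2.943 × 0.6233) / 0.7790 = 0.6066 / 0.7790 = 0.7787 d.
D_c = (k_d/k_a) L₀ e^(−k_d t_c) = (0.401/1.18) × 13.1 × e^(−0.401×0.7787) = 0.3398 × 13.1 × 0.7318 = 3.258 mg/L.
Minimum DO = C_s − D_c = 8.71 − 3.258 = 5.452 mg/L.
x_c = v t_c = 0.953 m/s × 0.7787 d × 86400 s/d = 64120 m ≈ 64.1 km.

t_c ≈ 0.779 d; D_c ≈ 3.26 mg/L; min DO ≈ 5.45 mg/L; x_c ≈ 64.1 km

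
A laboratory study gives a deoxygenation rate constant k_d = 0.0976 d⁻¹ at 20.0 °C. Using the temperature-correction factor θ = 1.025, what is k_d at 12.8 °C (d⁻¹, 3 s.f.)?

k_d(T₂) = k_d(T₁) · θ^(T₂−T₁) = 0.0976 × 1.025^(12.8−20.0)
= 0.0976 × 1.025^-7.20 = 0.0976 × 0.8371 = 0.08170 d⁻¹.

k_d ≈ 0.0817 d⁻¹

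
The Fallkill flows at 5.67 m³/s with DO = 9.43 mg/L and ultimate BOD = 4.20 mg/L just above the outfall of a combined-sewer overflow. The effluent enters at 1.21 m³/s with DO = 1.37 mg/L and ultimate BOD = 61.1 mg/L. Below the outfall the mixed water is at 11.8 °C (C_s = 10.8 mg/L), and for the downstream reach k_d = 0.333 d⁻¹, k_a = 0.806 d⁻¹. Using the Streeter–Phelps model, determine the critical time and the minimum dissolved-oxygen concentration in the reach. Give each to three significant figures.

t_c ≈ 1.18 d; minimum DO ≈ 6.84 mg/L

Mixed DO = (5.67×9.43 + 1.21×1.37)/(5.67+1.21) = 55.13/6.880 = 8.012 mg/L.
Mixed L₀ = (5.67×4.20 + 1.21×61.1)/(6.880) = 97.75/6.880 = 14.21 mg/L.
Initial deficit D₀ = C_s − DO₀ = 10.8 − 8.012 = 2.788 mg/L.
t_c = (1/0.4730) ln[(0.806/0.333)(1 − 2.788×0.4730/(0.333×14.21))] = 2.114 × ln(1.746) = 1.178 d.
D_c = (0.333/0.806) × 14.21 × e^(−0.333×1.178) = 0.4132 × 14.21 × 0.6755 = 3.965 mg/L.
Minimum DO = 10.8 − 3.965 = 6.835 mg/L.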